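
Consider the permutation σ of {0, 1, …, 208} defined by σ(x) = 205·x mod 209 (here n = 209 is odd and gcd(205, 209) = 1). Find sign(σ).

Start at x=46: 46 → 25 → 109 → 191 → 72 → 130 → 107 → … (one orbit).
The orbit structure of x ↦ 205x mod 209: 5 orbits of sizes [90, 90, 18, 10, 1].
209 − 5 = 204 transpositions; sign(π) = (−1)^204 = +1.

+1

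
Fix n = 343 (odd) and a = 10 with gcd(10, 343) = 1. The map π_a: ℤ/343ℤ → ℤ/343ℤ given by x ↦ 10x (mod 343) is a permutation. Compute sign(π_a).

Trace 214: π^k(214) = [214, 82, 134, 311, 23, 230, 242] for k=0..6.
4 cycles of lengths [294, 42, 6, 1].
sign(π) = (−1)^{n − #cycles} = (−1)^{343−4} = (−1)^339 = -1.
Via Zolotarev, sign(π_{10}) = (10|343) = -1.

-1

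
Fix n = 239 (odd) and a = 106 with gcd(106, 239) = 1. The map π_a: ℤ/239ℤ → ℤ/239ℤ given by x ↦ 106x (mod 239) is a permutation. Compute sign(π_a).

-1

Start at x=5: 5 → 52 → 15 → 156 → 45 → 229 → 135 → … (one orbit).
The orbit structure of x ↦ 106x mod 239: 2 orbits of sizes [238, 1].
239 − 2 = 237 transpositions; sign(π) = (−1)^237 = -1.
Zolotarev: (106|239) = -1, matching the cycle-count sign.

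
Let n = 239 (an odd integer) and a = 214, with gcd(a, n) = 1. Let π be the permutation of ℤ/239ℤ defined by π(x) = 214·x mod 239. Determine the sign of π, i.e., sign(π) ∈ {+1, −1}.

Start at x=151: 151 → 49 → 209 → 33 → 131 → 71 → 137 → … (one orbit).
Cycle lengths of π_214 on ℤ/239ℤ: [238, 1]; 2 cycles in total.
With 2 cycles on 239 points, sign = (−1)^{239−2} = -1.
The Jacobi symbol (214|239) = -1 (Zolotarev) agrees.

-1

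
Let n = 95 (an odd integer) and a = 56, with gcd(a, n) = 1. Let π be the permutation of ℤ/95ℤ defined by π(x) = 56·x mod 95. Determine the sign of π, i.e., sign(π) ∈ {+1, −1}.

Orbit of 56 under x↦56x: [56, 1]… (length divides ord_95(56)).
50 cycles of lengths [2, 2, 2, 2, 2, 2, 2, 2, 2, 2, 2, 2, 2, 2, 2, 2, 2, 2, 2, 2, 2, 2, 2, 2, 2, 2, 2, 2, 2, 2, 2, 2, 2, 2, 2, 2, 2, 2, 2, 2, 2, 2, 2, 2, 2, 1, 1, 1, 1, 1].
n − c = 95 − 50 = 45; sign = (−1)^45 = -1.
Via Zolotarev, sign(π_{56}) = (56|95) = -1.

-1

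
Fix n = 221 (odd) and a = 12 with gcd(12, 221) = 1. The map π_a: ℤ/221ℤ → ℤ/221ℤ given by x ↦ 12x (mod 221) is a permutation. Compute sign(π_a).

-1

Trace 194: π^k(194) = [194, 118, 90, 196, 142, 157, 116] for k=0..6.
20 cycles of lengths [16, 16, 16, 16, 16, 16, 16, 16, 16, 16, 16, 16, 16, 2, 2, 2, 2, 2, 2, 1].
221 − 20 = 201 transpositions; sign(π) = (−1)^201 = -1.
(12|221)_J = -1 (Zolotarev's lemma cross-check).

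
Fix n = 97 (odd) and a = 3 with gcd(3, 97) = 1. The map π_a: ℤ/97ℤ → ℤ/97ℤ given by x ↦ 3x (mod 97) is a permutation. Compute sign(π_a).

+1

Start at x=49: 49 → 50 → 53 → 62 → 89 → 73 → 25 → … (one orbit).
The orbit structure of x ↦ 3x mod 97: 3 orbits of sizes [48, 48, 1].
3 cycles on 97: each ℓ→(−1)^(ℓ−1), product (−1)^94 = +1.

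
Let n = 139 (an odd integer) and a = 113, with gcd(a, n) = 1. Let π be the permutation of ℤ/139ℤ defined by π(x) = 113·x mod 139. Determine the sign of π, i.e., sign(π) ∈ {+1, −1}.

+1

Start at x=37: 37 → 11 → 131 → 69 → 13 → 79 → 31 → … (one orbit).
π_113 has 3 disjoint cycles with lengths [69, 69, 1] on {0,…,138}.
3 cycles on 139: each ℓ→(−1)^(ℓ−1), product (−1)^136 = +1.
Zolotarev: (113|139) = +1, matching the cycle-count sign.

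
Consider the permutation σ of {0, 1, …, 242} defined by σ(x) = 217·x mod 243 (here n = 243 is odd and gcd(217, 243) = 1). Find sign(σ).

Start at x=163: 163 → 136 → 109 → 82 → 55 → 28 → 1 → … (one orbit).
Cycle lengths of π_217 on ℤ/243ℤ: [9, 9, 9, 9, 9, 9, 9, 9, 9, 9, 9, 9, 9, 9, 9, 9, 9, 9, 3, 3, 3, 3, 3, 3, 3, 3, 3, 3, 3, 3, 3, 3, 3, 3, 3, 3, 1, 1, 1, 1, 1, 1, 1, 1, 1, 1, 1, 1, 1, 1, 1, 1, 1, 1, 1, 1, 1, 1, 1, 1, 1, 1, 1]; 63 cycles in total.
sign(π) = (−1)^{n − #cycles} = (−1)^{243−63} = (−1)^180 = +1.
Zolotarev: (217|243) = +1, matching the cycle-count sign.

+1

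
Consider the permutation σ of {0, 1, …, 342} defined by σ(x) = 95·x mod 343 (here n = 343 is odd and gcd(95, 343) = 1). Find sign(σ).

Orbit of 228 under x↦95x: [228, 51, 43, 312, 142, 113, 102]… (length divides ord_343(95)).
Decompose π into cycles: lengths [147, 147, 21, 21, 3, 3, 1] (7 cycles, including the fixed point 0).
With 7 cycles on 343 points, sign = (−1)^{343−7} = +1.

+1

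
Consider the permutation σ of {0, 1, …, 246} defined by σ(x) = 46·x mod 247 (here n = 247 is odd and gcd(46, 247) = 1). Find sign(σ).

+1

Start at x=87: 87 → 50 → 77 → 84 → 159 → 151 → 30 → … (one orbit).
Cycle type of π: 12×19 + 6×3 + 1; total 23 cycles.
247 − 23 = 224 transpositions; sign(π) = (−1)^224 = +1.
The Jacobi symbol (46|247) = +1 (Zolotarev) agrees.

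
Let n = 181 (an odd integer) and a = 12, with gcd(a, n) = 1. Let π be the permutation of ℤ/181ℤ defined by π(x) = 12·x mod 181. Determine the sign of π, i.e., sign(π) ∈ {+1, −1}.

+1

Start at x=116: 116 → 125 → 52 → 81 → 67 → 80 → 55 → … (one orbit).
3 cycles of lengths [90, 90, 1].
3 cycles on 181: each ℓ→(−1)^(ℓ−1), product (−1)^178 = +1.
The Jacobi symbol (12|181) = +1 (Zolotarev) agrees.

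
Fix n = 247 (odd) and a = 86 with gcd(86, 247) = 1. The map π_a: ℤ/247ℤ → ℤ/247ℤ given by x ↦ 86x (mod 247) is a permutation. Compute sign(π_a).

+1

Trace 21: π^k(21) = [21, 77, 200, 157, 164, 25, 174] for k=0..6.
11 cycles of lengths [36, 36, 36, 36, 36, 36, 18, 4, 4, 4, 1].
n − c = 247 − 11 = 236; sign = (−1)^236 = +1.
Check: (86/247) = +1 by Zolotarev.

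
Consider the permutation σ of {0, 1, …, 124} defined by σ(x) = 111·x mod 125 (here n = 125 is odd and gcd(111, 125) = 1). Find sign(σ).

Start at x=121: 121 → 56 → 91 → 101 → 86 → 46 → 106 → … (one orbit).
The orbit structure of x ↦ 111x mod 125: 13 orbits of sizes [25, 25, 25, 25, 5, 5, 5, 5, 1, 1, 1, 1, 1].
With 13 cycles on 125 points, sign = (−1)^{125−13} = +1.
(111|125)_J = +1 (Zolotarev's lemma cross-check).

+1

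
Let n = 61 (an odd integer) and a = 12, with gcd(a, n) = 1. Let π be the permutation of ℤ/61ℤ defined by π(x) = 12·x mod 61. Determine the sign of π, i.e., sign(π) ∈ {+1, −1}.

Orbit of 1 under x↦12x: [1, 12, 22, 20, 57, 13, 34]… (length divides ord_61(12)).
The orbit structure of x ↦ 12x mod 61: 5 orbits of sizes [15, 15, 15, 15, 1].
n − c = 61 − 5 = 56; sign = (−1)^56 = +1.

+1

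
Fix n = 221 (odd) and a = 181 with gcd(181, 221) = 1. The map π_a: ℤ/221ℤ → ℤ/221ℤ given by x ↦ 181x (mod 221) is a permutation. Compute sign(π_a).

-1

Start at x=53: 53 → 90 → 157 → 129 → 144 → 207 → 118 → … (one orbit).
π_181 has 20 disjoint cycles with lengths [16, 16, 16, 16, 16, 16, 16, 16, 16, 16, 16, 16, 16, 2, 2, 2, 2, 2, 2, 1] on {0,…,220}.
Σ(ℓ_i−1) = 221−20 = 201; sign = (−1)^201 = -1.
(181|221)_J = -1 (Zolotarev's lemma cross-check).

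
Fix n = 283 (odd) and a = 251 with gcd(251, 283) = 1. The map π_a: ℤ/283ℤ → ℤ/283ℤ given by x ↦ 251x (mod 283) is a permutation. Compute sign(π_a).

+1

Start at x=141: 141 → 16 → 54 → 253 → 111 → 127 → 181 → … (one orbit).
π_251 has 7 disjoint cycles with lengths [47, 47, 47, 47, 47, 47, 1] on {0,…,282}.
sign(π) = (−1)^{n − #cycles} = (−1)^{283−7} = (−1)^276 = +1.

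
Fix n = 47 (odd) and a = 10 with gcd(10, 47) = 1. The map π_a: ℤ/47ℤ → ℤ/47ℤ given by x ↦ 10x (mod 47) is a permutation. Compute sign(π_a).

Trace 5: π^k(5) = [5, 3, 30, 18, 39, 14, 46] for k=0..6.
2 cycles of lengths [46, 1].
sign(π) = (−1)^{n − #cycles} = (−1)^{47−2} = (−1)^45 = -1.
Zolotarev: (10|47) = -1, matching the cycle-count sign.

-1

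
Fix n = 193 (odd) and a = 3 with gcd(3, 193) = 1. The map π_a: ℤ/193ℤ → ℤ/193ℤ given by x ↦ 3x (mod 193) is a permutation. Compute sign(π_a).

Trace 192: π^k(192) = [192, 190, 184, 166, 112, 143, 43] for k=0..6.
The orbit structure of x ↦ 3x mod 193: 13 orbits of sizes [16, 16, 16, 16, 16, 16, 16, 16, 16, 16, 16, 16, 1].
sign(π) = (−1)^{n − #cycles} = (−1)^{193−13} = (−1)^180 = +1.

+1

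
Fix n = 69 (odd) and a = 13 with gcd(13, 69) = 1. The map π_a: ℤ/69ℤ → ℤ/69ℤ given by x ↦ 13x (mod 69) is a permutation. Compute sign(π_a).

+1

Start at x=1: 1 → 13 → 31 → 58 → 64 → 4 → 52 → … (one orbit).
π_13 has 9 disjoint cycles with lengths [11, 11, 11, 11, 11, 11, 1, 1, 1] on {0,…,68}.
Σ(ℓ_i−1) = 69−9 = 60; sign = (−1)^60 = +1.
The Jacobi symbol (13|69) = +1 (Zolotarev) agrees.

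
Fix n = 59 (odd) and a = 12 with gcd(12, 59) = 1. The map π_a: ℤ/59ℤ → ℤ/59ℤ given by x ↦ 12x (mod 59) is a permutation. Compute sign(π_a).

+1

Start at x=5: 5 → 1 → 12 → 26 → 17 → 27 → 29 → … (one orbit).
Decompose π into cycles: lengths [29, 29, 1] (3 cycles, including the fixed point 0).
59 − 3 = 56 transpositions; sign(π) = (−1)^56 = +1.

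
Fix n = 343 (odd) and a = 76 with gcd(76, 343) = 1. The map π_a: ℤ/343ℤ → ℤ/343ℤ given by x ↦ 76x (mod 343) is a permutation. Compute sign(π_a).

-1

Trace 90: π^k(90) = [90, 323, 195, 71, 251, 211, 258] for k=0..6.
Decompose π into cycles: lengths [98, 98, 98, 14, 14, 14, 2, 2, 2, 1] (10 cycles, including the fixed point 0).
With 10 cycles on 343 points, sign = (−1)^{343−10} = -1.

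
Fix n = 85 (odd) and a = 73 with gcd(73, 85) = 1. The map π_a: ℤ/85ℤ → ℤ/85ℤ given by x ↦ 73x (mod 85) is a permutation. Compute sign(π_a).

Trace 48: π^k(48) = [48, 19, 27, 16, 63, 9, 62] for k=0..6.
The orbit structure of x ↦ 73x mod 85: 7 orbits of sizes [16, 16, 16, 16, 16, 4, 1].
With 7 cycles on 85 points, sign = (−1)^{85−7} = +1.

+1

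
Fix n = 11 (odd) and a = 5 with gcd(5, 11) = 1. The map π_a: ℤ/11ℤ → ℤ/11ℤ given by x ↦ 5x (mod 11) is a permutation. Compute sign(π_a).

Orbit of 9 under x↦5x: [9, 1, 5, 3, 4]… (length divides ord_11(5)).
Decompose π into cycles: lengths [5, 5, 1] (3 cycles, including the fixed point 0).
3 cycles on 11: each ℓ→(−1)^(ℓ−1), product (−1)^8 = +1.
(5|11)_J = +1 (Zolotarev's lemma cross-check).

+1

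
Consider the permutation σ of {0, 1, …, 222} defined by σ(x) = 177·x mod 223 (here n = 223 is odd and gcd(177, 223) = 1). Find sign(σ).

+1

Orbit of 212 under x↦177x: [212, 60, 139, 73, 210, 152, 144]… (length divides ord_223(177)).
π_177 has 3 disjoint cycles with lengths [111, 111, 1] on {0,…,222}.
3 cycles on 223: each ℓ→(−1)^(ℓ−1), product (−1)^220 = +1.
Check: (177/223) = +1 by Zolotarev.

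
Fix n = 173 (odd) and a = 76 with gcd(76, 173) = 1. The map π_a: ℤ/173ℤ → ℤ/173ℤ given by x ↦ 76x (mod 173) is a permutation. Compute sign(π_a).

-1

Start at x=1: 1 → 76 → 67 → 75 → 164 → 8 → 89 → … (one orbit).
Cycle type of π: 172 + 1; total 2 cycles.
Σ(ℓ_i−1) = 173−2 = 171; sign = (−1)^171 = -1.
(76|173)_J = -1 (Zolotarev's lemma cross-check).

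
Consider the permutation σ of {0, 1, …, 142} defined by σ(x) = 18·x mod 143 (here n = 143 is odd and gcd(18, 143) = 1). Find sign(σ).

Orbit of 109 under x↦18x: [109, 103, 138, 53, 96, 12, 73]… (length divides ord_143(18)).
The orbit structure of x ↦ 18x mod 143: 11 orbits of sizes [20, 20, 20, 20, 20, 20, 10, 4, 4, 4, 1].
11 cycles on 143: each ℓ→(−1)^(ℓ−1), product (−1)^132 = +1.

+1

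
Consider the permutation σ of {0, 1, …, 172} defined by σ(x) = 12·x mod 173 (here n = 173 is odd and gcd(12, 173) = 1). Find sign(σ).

Start at x=113: 113 → 145 → 10 → 120 → 56 → 153 → 106 → … (one orbit).
Cycle type of π: 172 + 1; total 2 cycles.
With 2 cycles on 173 points, sign = (−1)^{173−2} = -1.
Check: (12/173) = -1 by Zolotarev.

-1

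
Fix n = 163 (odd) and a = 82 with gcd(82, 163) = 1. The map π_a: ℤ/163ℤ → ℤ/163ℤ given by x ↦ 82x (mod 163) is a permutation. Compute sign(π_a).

Start at x=46: 46 → 23 → 93 → 128 → 64 → 32 → 16 → … (one orbit).
π_82 has 2 disjoint cycles with lengths [162, 1] on {0,…,162}.
n − c = 163 − 2 = 161; sign = (−1)^161 = -1.

-1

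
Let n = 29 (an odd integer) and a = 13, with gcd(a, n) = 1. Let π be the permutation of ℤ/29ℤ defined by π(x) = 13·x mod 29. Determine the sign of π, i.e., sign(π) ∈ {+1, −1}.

Trace 1: π^k(1) = [1, 13, 24, 22, 25, 6, 20] for k=0..6.
Decompose π into cycles: lengths [14, 14, 1] (3 cycles, including the fixed point 0).
n − c = 29 − 3 = 26; sign = (−1)^26 = +1.
Check: (13/29) = +1 by Zolotarev.

+1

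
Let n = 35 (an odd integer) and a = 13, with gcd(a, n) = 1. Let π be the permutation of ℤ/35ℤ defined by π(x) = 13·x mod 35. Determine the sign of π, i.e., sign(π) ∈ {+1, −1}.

+1

Orbit of 1 under x↦13x: [1, 13, 29, 27]… (length divides ord_35(13)).
π_13 has 11 disjoint cycles with lengths [4, 4, 4, 4, 4, 4, 4, 2, 2, 2, 1] on {0,…,34}.
sign(π) = (−1)^{n − #cycles} = (−1)^{35−11} = (−1)^24 = +1.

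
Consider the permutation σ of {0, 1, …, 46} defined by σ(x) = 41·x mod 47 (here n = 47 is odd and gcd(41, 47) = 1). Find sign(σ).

Orbit of 36 under x↦41x: [36, 19, 27, 26, 32, 43, 24]… (length divides ord_47(41)).
π_41 has 2 disjoint cycles with lengths [46, 1] on {0,…,46}.
n − c = 47 − 2 = 45; sign = (−1)^45 = -1.
The Jacobi symbol (41|47) = -1 (Zolotarev) agrees.

-1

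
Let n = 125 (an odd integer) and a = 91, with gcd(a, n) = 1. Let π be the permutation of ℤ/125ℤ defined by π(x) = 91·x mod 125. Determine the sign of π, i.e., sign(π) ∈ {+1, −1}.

Trace 121: π^k(121) = [121, 11, 1, 91, 31, 71, 86] for k=0..6.
π_91 has 13 disjoint cycles with lengths [25, 25, 25, 25, 5, 5, 5, 5, 1, 1, 1, 1, 1] on {0,…,124}.
13 cycles on 125: each ℓ→(−1)^(ℓ−1), product (−1)^112 = +1.

+1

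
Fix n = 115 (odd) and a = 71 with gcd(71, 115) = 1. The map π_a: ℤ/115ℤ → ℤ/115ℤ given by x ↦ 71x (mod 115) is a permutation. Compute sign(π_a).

+1

Start at x=36: 36 → 26 → 6 → 81 → 1 → 71 → 96 → … (one orbit).
Cycle type of π: 11×10 + 1×5; total 15 cycles.
Σ(ℓ_i−1) = 115−15 = 100; sign = (−1)^100 = +1.
Check: (71/115) = +1 by Zolotarev.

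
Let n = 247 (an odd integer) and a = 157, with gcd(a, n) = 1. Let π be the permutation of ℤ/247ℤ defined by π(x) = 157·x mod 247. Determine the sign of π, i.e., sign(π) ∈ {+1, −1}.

Trace 144: π^k(144) = [144, 131, 66, 235, 92, 118, 1] for k=0..6.
Cycle lengths of π_157 on ℤ/247ℤ: [9, 9, 9, 9, 9, 9, 9, 9, 9, 9, 9, 9, 9, 9, 9, 9, 9, 9, 9, 9, 9, 9, 9, 9, 9, 9, 1, 1, 1, 1, 1, 1, 1, 1, 1, 1, 1, 1, 1]; 39 cycles in total.
247 − 39 = 208 transpositions; sign(π) = (−1)^208 = +1.

+1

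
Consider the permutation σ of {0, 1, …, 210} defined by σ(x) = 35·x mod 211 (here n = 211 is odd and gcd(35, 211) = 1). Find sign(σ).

-1

Start at x=35: 35 → 170 → 42 → 204 → 177 → 76 → 128 → … (one orbit).
Decompose π into cycles: lengths [210, 1] (2 cycles, including the fixed point 0).
Σ(ℓ_i−1) = 211−2 = 209; sign = (−1)^209 = -1.
Zolotarev: (35|211) = -1, matching the cycle-count sign.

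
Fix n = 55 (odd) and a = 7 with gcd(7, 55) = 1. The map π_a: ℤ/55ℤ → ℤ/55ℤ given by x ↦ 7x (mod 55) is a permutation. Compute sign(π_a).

+1

Orbit of 34 under x↦7x: [34, 18, 16, 2, 14, 43, 26]… (length divides ord_55(7)).
Cycle lengths of π_7 on ℤ/55ℤ: [20, 20, 10, 4, 1]; 5 cycles in total.
sign(π) = (−1)^{n − #cycles} = (−1)^{55−5} = (−1)^50 = +1.
Via Zolotarev, sign(π_{7}) = (7|55) = +1.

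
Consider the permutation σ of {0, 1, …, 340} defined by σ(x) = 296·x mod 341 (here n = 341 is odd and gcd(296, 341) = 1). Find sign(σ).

Start at x=133: 133 → 153 → 276 → 197 → 1 → 296 → 320 → … (one orbit).
Decompose π into cycles: lengths [30, 30, 30, 30, 30, 30, 30, 30, 30, 30, 30, 2, 2, 2, 2, 2, 1] (17 cycles, including the fixed point 0).
n − c = 341 − 17 = 324; sign = (−1)^324 = +1.

+1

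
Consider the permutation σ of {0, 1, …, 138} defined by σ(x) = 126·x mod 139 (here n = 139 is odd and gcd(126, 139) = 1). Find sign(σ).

-1

Trace 101: π^k(101) = [101, 77, 111, 86, 133, 78, 98] for k=0..6.
The orbit structure of x ↦ 126x mod 139: 2 orbits of sizes [138, 1].
n − c = 139 − 2 = 137; sign = (−1)^137 = -1.
The Jacobi symbol (126|139) = -1 (Zolotarev) agrees.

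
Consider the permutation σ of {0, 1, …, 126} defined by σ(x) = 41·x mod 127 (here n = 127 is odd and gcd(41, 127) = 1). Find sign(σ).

Trace 26: π^k(26) = [26, 50, 18, 103, 32, 42, 71] for k=0..6.
Cycle lengths of π_41 on ℤ/127ℤ: [63, 63, 1]; 3 cycles in total.
Σ(ℓ_i−1) = 127−3 = 124; sign = (−1)^124 = +1.

+1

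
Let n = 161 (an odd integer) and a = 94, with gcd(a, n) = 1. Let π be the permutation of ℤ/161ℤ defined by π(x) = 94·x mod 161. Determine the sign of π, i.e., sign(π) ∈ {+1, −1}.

-1

Orbit of 54 under x↦94x: [54, 85, 101, 156, 13, 95, 75]… (length divides ord_161(94)).
π_94 has 6 disjoint cycles with lengths [66, 66, 11, 11, 6, 1] on {0,…,160}.
161 − 6 = 155 transpositions; sign(π) = (−1)^155 = -1.
Check: (94/161) = -1 by Zolotarev.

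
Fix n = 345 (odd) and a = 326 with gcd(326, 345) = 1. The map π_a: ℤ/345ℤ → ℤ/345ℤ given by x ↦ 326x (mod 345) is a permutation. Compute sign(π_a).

Start at x=101: 101 → 151 → 236 → 1 → 326 → 16 → 41 → … (one orbit).
The orbit structure of x ↦ 326x mod 345: 30 orbits of sizes [22, 22, 22, 22, 22, 22, 22, 22, 22, 22, 11, 11, 11, 11, 11, 11, 11, 11, 11, 11, 2, 2, 2, 2, 2, 1, 1, 1, 1, 1].
345 − 30 = 315 transpositions; sign(π) = (−1)^315 = -1.

-1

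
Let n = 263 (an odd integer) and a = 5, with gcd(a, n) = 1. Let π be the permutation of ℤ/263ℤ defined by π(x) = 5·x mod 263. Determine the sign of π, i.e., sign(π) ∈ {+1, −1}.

-1

Trace 139: π^k(139) = [139, 169, 56, 17, 85, 162, 21] for k=0..6.
2 cycles of lengths [262, 1].
263 − 2 = 261 transpositions; sign(π) = (−1)^261 = -1.
Via Zolotarev, sign(π_{5}) = (5|263) = -1.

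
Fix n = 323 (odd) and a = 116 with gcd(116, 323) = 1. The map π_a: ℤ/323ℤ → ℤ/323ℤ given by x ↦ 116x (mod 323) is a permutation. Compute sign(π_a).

+1

Start at x=30: 30 → 250 → 253 → 278 → 271 → 105 → 229 → … (one orbit).
The orbit structure of x ↦ 116x mod 323: 5 orbits of sizes [144, 144, 18, 16, 1].
With 5 cycles on 323 points, sign = (−1)^{323−5} = +1.
Zolotarev: (116|323) = +1, matching the cycle-count sign.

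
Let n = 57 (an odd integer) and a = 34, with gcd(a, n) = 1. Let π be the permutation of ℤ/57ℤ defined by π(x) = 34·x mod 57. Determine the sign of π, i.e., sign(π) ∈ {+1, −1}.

Trace 7: π^k(7) = [7, 10, 55, 46, 25, 52, 1] for k=0..6.
π_34 has 6 disjoint cycles with lengths [18, 18, 18, 1, 1, 1] on {0,…,56}.
With 6 cycles on 57 points, sign = (−1)^{57−6} = -1.

-1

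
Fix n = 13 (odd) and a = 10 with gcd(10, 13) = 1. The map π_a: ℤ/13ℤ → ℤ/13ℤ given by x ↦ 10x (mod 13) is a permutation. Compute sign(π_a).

+1

Start at x=10: 10 → 9 → 12 → 3 → 4 → 1 → 10 (one orbit).
Cycle lengths of π_10 on ℤ/13ℤ: [6, 6, 1]; 3 cycles in total.
n − c = 13 − 3 = 10; sign = (−1)^10 = +1.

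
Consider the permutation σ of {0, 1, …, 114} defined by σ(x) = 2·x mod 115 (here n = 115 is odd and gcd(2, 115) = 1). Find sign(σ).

Orbit of 9 under x↦2x: [9, 18, 36, 72, 29, 58, 1]… (length divides ord_115(2)).
Cycle type of π: 44×2 + 11×2 + 4 + 1; total 6 cycles.
sign(π) = (−1)^{n − #cycles} = (−1)^{115−6} = (−1)^109 = -1.
The Jacobi symbol (2|115) = -1 (Zolotarev) agrees.

-1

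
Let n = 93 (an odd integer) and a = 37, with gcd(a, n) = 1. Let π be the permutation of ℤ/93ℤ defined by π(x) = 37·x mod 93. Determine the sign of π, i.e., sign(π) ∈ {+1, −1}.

Start at x=1: 1 → 37 → 67 → 61 → 25 → 88 → 1 (one orbit).
π_37 has 18 disjoint cycles with lengths [6, 6, 6, 6, 6, 6, 6, 6, 6, 6, 6, 6, 6, 6, 6, 1, 1, 1] on {0,…,92}.
18 cycles on 93: each ℓ→(−1)^(ℓ−1), product (−1)^75 = -1.

-1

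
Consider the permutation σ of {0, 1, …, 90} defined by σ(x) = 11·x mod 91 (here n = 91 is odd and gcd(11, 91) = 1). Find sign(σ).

Orbit of 30 under x↦11x: [30, 57, 81, 72, 64, 67, 9]… (length divides ord_91(11)).
Decompose π into cycles: lengths [12, 12, 12, 12, 12, 12, 12, 3, 3, 1] (10 cycles, including the fixed point 0).
sign(π) = (−1)^{n − #cycles} = (−1)^{91−10} = (−1)^81 = -1.

-1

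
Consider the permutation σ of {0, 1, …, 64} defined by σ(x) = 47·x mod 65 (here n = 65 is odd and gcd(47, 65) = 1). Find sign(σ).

Start at x=47: 47 → 64 → 18 → 1 → 47 (one orbit).
π_47 has 17 disjoint cycles with lengths [4, 4, 4, 4, 4, 4, 4, 4, 4, 4, 4, 4, 4, 4, 4, 4, 1] on {0,…,64}.
With 17 cycles on 65 points, sign = (−1)^{65−17} = +1.

+1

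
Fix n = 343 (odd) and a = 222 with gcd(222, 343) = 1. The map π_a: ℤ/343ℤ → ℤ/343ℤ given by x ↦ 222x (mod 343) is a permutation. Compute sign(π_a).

-1

Orbit of 115 under x↦222x: [115, 148, 271, 137, 230, 296, 199]… (length divides ord_343(222)).
Cycle lengths of π_222 on ℤ/343ℤ: [294, 42, 6, 1]; 4 cycles in total.
sign(π) = (−1)^{n − #cycles} = (−1)^{343−4} = (−1)^339 = -1.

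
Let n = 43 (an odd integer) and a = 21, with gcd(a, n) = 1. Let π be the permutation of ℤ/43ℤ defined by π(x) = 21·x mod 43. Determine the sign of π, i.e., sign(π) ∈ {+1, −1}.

+1

Orbit of 16 under x↦21x: [16, 35, 4, 41, 1, 21, 11]… (length divides ord_43(21)).
π_21 has 7 disjoint cycles with lengths [7, 7, 7, 7, 7, 7, 1] on {0,…,42}.
Σ(ℓ_i−1) = 43−7 = 36; sign = (−1)^36 = +1.
The Jacobi symbol (21|43) = +1 (Zolotarev) agrees.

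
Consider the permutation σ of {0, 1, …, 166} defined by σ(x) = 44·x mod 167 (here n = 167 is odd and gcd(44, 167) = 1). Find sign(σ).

Orbit of 66 under x↦44x: [66, 65, 21, 89, 75, 127, 77]… (length divides ord_167(44)).
Cycle lengths of π_44 on ℤ/167ℤ: [83, 83, 1]; 3 cycles in total.
With 3 cycles on 167 points, sign = (−1)^{167−3} = +1.

+1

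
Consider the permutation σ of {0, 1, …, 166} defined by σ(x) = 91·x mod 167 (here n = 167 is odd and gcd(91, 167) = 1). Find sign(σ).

-1

Orbit of 23 under x↦91x: [23, 89, 83, 38, 118, 50, 41]… (length divides ord_167(91)).
Cycle lengths of π_91 on ℤ/167ℤ: [166, 1]; 2 cycles in total.
2 cycles on 167: each ℓ→(−1)^(ℓ−1), product (−1)^165 = -1.
Zolotarev: (91|167) = -1, matching the cycle-count sign.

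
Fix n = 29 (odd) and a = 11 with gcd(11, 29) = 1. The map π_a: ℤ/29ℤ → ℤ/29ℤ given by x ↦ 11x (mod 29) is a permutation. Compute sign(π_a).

-1

Start at x=26: 26 → 25 → 14 → 9 → 12 → 16 → 2 → … (one orbit).
Cycle lengths of π_11 on ℤ/29ℤ: [28, 1]; 2 cycles in total.
With 2 cycles on 29 points, sign = (−1)^{29−2} = -1.
(11|29)_J = -1 (Zolotarev's lemma cross-check).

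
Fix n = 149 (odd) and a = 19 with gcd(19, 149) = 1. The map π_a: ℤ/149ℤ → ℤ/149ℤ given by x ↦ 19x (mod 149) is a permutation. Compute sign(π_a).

Start at x=25: 25 → 28 → 85 → 125 → 140 → 127 → 29 → … (one orbit).
Cycle lengths of π_19 on ℤ/149ℤ: [37, 37, 37, 37, 1]; 5 cycles in total.
149 − 5 = 144 transpositions; sign(π) = (−1)^144 = +1.

+1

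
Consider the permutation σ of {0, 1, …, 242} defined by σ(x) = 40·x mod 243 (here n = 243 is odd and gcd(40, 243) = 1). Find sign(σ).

+1

Orbit of 121 under x↦40x: [121, 223, 172, 76, 124, 100, 112]… (length divides ord_243(40)).
11 cycles of lengths [81, 81, 27, 27, 9, 9, 3, 3, 1, 1, 1].
n − c = 243 − 11 = 232; sign = (−1)^232 = +1.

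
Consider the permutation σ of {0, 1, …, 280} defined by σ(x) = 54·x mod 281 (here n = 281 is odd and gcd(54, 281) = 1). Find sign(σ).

Start at x=54: 54 → 106 → 104 → 277 → 65 → 138 → 146 → … (one orbit).
The orbit structure of x ↦ 54x mod 281: 2 orbits of sizes [280, 1].
281 − 2 = 279 transpositions; sign(π) = (−1)^279 = -1.

-1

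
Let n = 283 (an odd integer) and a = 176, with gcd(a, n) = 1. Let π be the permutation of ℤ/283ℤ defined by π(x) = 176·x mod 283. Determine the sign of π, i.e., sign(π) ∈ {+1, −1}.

+1

Orbit of 15 under x↦176x: [15, 93, 237, 111, 9, 169, 29]… (length divides ord_283(176)).
Cycle lengths of π_176 on ℤ/283ℤ: [141, 141, 1]; 3 cycles in total.
sign(π) = (−1)^{n − #cycles} = (−1)^{283−3} = (−1)^280 = +1.
Check: (176/283) = +1 by Zolotarev.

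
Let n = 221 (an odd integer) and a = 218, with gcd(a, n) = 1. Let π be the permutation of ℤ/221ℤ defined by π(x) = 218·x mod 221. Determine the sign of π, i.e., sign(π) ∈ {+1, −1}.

Start at x=1: 1 → 218 → 9 → 194 → 81 → 199 → 66 → … (one orbit).
The orbit structure of x ↦ 218x mod 221: 8 orbits of sizes [48, 48, 48, 48, 16, 6, 6, 1].
8 cycles on 221: each ℓ→(−1)^(ℓ−1), product (−1)^213 = -1.

-1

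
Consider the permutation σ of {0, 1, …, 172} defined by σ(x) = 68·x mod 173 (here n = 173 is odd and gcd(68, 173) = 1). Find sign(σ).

Start at x=71: 71 → 157 → 123 → 60 → 101 → 121 → 97 → … (one orbit).
Cycle type of π: 172 + 1; total 2 cycles.
n − c = 173 − 2 = 171; sign = (−1)^171 = -1.

-1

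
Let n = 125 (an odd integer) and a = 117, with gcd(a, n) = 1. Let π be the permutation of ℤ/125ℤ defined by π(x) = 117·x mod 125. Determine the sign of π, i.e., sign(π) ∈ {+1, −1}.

-1

Orbit of 11 under x↦117x: [11, 37, 79, 118, 56, 52, 84]… (length divides ord_125(117)).
Cycle lengths of π_117 on ℤ/125ℤ: [100, 20, 4, 1]; 4 cycles in total.
125 − 4 = 121 transpositions; sign(π) = (−1)^121 = -1.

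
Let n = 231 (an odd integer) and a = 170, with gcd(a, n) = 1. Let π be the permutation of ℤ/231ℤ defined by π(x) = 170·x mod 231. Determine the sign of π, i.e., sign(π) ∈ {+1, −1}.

Start at x=25: 25 → 92 → 163 → 221 → 148 → 212 → 4 → … (one orbit).
18 cycles of lengths [30, 30, 30, 30, 15, 15, 15, 15, 10, 10, 6, 6, 5, 5, 3, 3, 2, 1].
With 18 cycles on 231 points, sign = (−1)^{231−18} = -1.
Via Zolotarev, sign(π_{170}) = (170|231) = -1.

-1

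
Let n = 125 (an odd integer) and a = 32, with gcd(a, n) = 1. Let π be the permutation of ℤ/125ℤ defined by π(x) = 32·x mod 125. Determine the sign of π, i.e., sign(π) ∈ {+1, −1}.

-1

Trace 76: π^k(76) = [76, 57, 74, 118, 26, 82, 124] for k=0..6.
12 cycles of lengths [20, 20, 20, 20, 20, 4, 4, 4, 4, 4, 4, 1].
12 cycles on 125: each ℓ→(−1)^(ℓ−1), product (−1)^113 = -1.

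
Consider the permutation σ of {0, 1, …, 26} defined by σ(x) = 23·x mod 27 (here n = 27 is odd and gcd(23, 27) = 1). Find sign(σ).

Start at x=8: 8 → 22 → 20 → 1 → 23 → 16 → 17 → … (one orbit).
π_23 has 4 disjoint cycles with lengths [18, 6, 2, 1] on {0,…,26}.
sign(π) = (−1)^{n − #cycles} = (−1)^{27−4} = (−1)^23 = -1.
Via Zolotarev, sign(π_{23}) = (23|27) = -1.

-1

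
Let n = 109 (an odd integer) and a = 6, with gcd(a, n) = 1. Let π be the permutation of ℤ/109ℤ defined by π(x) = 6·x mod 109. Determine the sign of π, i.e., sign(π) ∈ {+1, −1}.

Orbit of 13 under x↦6x: [13, 78, 32, 83, 62, 45, 52]… (length divides ord_109(6)).
2 cycles of lengths [108, 1].
With 2 cycles on 109 points, sign = (−1)^{109−2} = -1.
Zolotarev: (6|109) = -1, matching the cycle-count sign.

-1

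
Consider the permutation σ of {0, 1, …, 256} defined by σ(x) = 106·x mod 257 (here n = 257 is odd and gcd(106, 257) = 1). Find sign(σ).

-1

Trace 44: π^k(44) = [44, 38, 173, 91, 137, 130, 159] for k=0..6.
Cycle lengths of π_106 on ℤ/257ℤ: [256, 1]; 2 cycles in total.
Σ(ℓ_i−1) = 257−2 = 255; sign = (−1)^255 = -1.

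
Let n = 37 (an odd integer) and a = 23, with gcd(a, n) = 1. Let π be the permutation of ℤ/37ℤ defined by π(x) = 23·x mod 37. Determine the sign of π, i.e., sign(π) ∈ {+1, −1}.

-1

Trace 14: π^k(14) = [14, 26, 6, 27, 29, 1, 23] for k=0..6.
Decompose π into cycles: lengths [12, 12, 12, 1] (4 cycles, including the fixed point 0).
Σ(ℓ_i−1) = 37−4 = 33; sign = (−1)^33 = -1.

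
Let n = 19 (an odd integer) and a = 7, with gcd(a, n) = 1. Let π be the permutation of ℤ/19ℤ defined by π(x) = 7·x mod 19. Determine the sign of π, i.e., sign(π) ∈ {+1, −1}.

Start at x=1: 1 → 7 → 11 → 1 (one orbit).
Decompose π into cycles: lengths [3, 3, 3, 3, 3, 3, 1] (7 cycles, including the fixed point 0).
19 − 7 = 12 transpositions; sign(π) = (−1)^12 = +1.
Via Zolotarev, sign(π_{7}) = (7|19) = +1.

+1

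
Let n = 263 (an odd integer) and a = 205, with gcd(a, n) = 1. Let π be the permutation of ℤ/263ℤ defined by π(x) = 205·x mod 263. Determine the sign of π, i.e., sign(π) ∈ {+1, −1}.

+1

Orbit of 218 under x↦205x: [218, 243, 108, 48, 109, 253, 54]… (length divides ord_263(205)).
Cycle type of π: 131×2 + 1; total 3 cycles.
sign(π) = (−1)^{n − #cycles} = (−1)^{263−3} = (−1)^260 = +1.
Zolotarev: (205|263) = +1, matching the cycle-count sign.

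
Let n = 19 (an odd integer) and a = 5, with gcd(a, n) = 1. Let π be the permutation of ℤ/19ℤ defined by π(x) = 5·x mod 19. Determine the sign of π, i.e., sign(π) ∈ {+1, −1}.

Start at x=7: 7 → 16 → 4 → 1 → 5 → 6 → 11 → … (one orbit).
The orbit structure of x ↦ 5x mod 19: 3 orbits of sizes [9, 9, 1].
sign(π) = (−1)^{n − #cycles} = (−1)^{19−3} = (−1)^16 = +1.

+1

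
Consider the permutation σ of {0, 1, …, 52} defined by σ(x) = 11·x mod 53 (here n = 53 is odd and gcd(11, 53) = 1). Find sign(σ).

+1

Start at x=7: 7 → 24 → 52 → 42 → 38 → 47 → 40 → … (one orbit).
Cycle lengths of π_11 on ℤ/53ℤ: [26, 26, 1]; 3 cycles in total.
53 − 3 = 50 transpositions; sign(π) = (−1)^50 = +1.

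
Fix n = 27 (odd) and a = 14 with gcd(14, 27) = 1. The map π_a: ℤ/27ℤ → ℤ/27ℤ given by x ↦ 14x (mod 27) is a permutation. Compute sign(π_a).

Orbit of 22 under x↦14x: [22, 11, 19, 23, 25, 26, 13]… (length divides ord_27(14)).
4 cycles of lengths [18, 6, 2, 1].
4 cycles on 27: each ℓ→(−1)^(ℓ−1), product (−1)^23 = -1.

-1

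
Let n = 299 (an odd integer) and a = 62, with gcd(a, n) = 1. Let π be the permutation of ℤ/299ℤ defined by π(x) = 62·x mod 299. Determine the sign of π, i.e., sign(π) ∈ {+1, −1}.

Start at x=12: 12 → 146 → 82 → 1 → 62 → 256 → 25 → … (one orbit).
Decompose π into cycles: lengths [66, 66, 66, 66, 11, 11, 6, 6, 1] (9 cycles, including the fixed point 0).
9 cycles on 299: each ℓ→(−1)^(ℓ−1), product (−1)^290 = +1.

+1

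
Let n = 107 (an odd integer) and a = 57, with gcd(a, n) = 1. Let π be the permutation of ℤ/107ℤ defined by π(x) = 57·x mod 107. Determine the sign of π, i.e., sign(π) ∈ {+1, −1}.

Trace 11: π^k(11) = [11, 92, 1, 57, 39, 83, 23] for k=0..6.
The orbit structure of x ↦ 57x mod 107: 3 orbits of sizes [53, 53, 1].
Σ(ℓ_i−1) = 107−3 = 104; sign = (−1)^104 = +1.
Via Zolotarev, sign(π_{57}) = (57|107) = +1.

+1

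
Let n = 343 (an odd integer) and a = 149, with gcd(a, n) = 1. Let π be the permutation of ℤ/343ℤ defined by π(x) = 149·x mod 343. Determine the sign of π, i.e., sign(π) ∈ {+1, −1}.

+1

Orbit of 302 under x↦149x: [302, 65, 81, 64, 275, 158, 218]… (length divides ord_343(149)).
Decompose π into cycles: lengths [147, 147, 21, 21, 3, 3, 1] (7 cycles, including the fixed point 0).
sign(π) = (−1)^{n − #cycles} = (−1)^{343−7} = (−1)^336 = +1.
Zolotarev: (149|343) = +1, matching the cycle-count sign.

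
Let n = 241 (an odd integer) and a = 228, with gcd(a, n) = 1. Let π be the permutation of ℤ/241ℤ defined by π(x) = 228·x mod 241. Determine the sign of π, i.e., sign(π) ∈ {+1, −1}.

-1

Start at x=36: 36 → 14 → 59 → 197 → 90 → 35 → 27 → … (one orbit).
Cycle type of π: 240 + 1; total 2 cycles.
Σ(ℓ_i−1) = 241−2 = 239; sign = (−1)^239 = -1.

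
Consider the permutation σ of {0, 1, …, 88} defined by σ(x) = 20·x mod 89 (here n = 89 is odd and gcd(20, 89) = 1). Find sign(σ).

+1

Start at x=17: 17 → 73 → 36 → 8 → 71 → 85 → 9 → … (one orbit).
Cycle lengths of π_20 on ℤ/89ℤ: [44, 44, 1]; 3 cycles in total.
sign(π) = (−1)^{n − #cycles} = (−1)^{89−3} = (−1)^86 = +1.
(20|89)_J = +1 (Zolotarev's lemma cross-check).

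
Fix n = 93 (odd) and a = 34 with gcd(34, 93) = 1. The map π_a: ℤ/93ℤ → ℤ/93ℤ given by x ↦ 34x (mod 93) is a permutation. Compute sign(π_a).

Start at x=43: 43 → 67 → 46 → 76 → 73 → 64 → 37 → … (one orbit).
π_34 has 6 disjoint cycles with lengths [30, 30, 30, 1, 1, 1] on {0,…,92}.
93 − 6 = 87 transpositions; sign(π) = (−1)^87 = -1.
Zolotarev: (34|93) = -1, matching the cycle-count sign.

-1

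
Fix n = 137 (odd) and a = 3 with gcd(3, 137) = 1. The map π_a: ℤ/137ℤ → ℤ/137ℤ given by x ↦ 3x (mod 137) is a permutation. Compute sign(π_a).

-1

Start at x=126: 126 → 104 → 38 → 114 → 68 → 67 → 64 → … (one orbit).
2 cycles of lengths [136, 1].
sign(π) = (−1)^{n − #cycles} = (−1)^{137−2} = (−1)^135 = -1.
Check: (3/137) = -1 by Zolotarev.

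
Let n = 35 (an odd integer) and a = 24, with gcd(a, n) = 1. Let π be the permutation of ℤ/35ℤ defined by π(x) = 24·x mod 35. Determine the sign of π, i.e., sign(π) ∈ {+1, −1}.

-1

Start at x=16: 16 → 34 → 11 → 19 → 1 → 24 → 16 (one orbit).
π_24 has 8 disjoint cycles with lengths [6, 6, 6, 6, 6, 2, 2, 1] on {0,…,34}.
35 − 8 = 27 transpositions; sign(π) = (−1)^27 = -1.
(24|35)_J = -1 (Zolotarev's lemma cross-check).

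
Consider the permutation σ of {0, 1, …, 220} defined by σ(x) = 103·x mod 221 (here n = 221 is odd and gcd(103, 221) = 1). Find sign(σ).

Start at x=1: 1 → 103 → 1 (one orbit).
Cycle type of π: 2×102 + 1×17; total 119 cycles.
Σ(ℓ_i−1) = 221−119 = 102; sign = (−1)^102 = +1.

+1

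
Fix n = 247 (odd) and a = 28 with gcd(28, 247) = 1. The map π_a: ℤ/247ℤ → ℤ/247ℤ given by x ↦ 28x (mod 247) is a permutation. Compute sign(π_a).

-1

Start at x=225: 225 → 125 → 42 → 188 → 77 → 180 → 100 → … (one orbit).
π_28 has 10 disjoint cycles with lengths [36, 36, 36, 36, 36, 36, 12, 9, 9, 1] on {0,…,246}.
n − c = 247 − 10 = 237; sign = (−1)^237 = -1.
Check: (28/247) = -1 by Zolotarev.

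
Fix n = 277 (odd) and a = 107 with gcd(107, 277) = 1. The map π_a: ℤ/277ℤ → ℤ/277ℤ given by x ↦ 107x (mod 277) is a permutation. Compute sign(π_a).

Orbit of 29 under x↦107x: [29, 56, 175, 166, 34, 37, 81]… (length divides ord_277(107)).
π_107 has 2 disjoint cycles with lengths [276, 1] on {0,…,276}.
Σ(ℓ_i−1) = 277−2 = 275; sign = (−1)^275 = -1.
Check: (107/277) = -1 by Zolotarev.

-1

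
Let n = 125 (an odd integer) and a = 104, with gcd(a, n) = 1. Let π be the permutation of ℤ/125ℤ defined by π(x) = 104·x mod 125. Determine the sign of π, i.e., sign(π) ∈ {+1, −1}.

Orbit of 4 under x↦104x: [4, 41, 14, 81, 49, 96, 109]… (length divides ord_125(104)).
The orbit structure of x ↦ 104x mod 125: 7 orbits of sizes [50, 50, 10, 10, 2, 2, 1].
Σ(ℓ_i−1) = 125−7 = 118; sign = (−1)^118 = +1.
Check: (104/125) = +1 by Zolotarev.

+1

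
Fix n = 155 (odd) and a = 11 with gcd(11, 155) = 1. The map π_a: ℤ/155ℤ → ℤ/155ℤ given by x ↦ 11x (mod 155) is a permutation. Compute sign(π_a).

-1

Start at x=126: 126 → 146 → 56 → 151 → 111 → 136 → 101 → … (one orbit).
Cycle type of π: 30×5 + 1×5; total 10 cycles.
10 cycles on 155: each ℓ→(−1)^(ℓ−1), product (−1)^145 = -1.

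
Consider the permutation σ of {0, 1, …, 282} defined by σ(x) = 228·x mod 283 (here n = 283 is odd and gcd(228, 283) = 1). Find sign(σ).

+1

Trace 134: π^k(134) = [134, 271, 94, 207, 218, 179, 60] for k=0..6.
3 cycles of lengths [141, 141, 1].
283 − 3 = 280 transpositions; sign(π) = (−1)^280 = +1.
Zolotarev: (228|283) = +1, matching the cycle-count sign.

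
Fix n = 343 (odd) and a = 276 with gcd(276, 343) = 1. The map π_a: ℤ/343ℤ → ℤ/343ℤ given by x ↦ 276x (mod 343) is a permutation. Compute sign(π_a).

Start at x=197: 197 → 178 → 79 → 195 → 312 → 19 → 99 → … (one orbit).
π_276 has 16 disjoint cycles with lengths [42, 42, 42, 42, 42, 42, 42, 6, 6, 6, 6, 6, 6, 6, 6, 1] on {0,…,342}.
343 − 16 = 327 transpositions; sign(π) = (−1)^327 = -1.
(276|343)_J = -1 (Zolotarev's lemma cross-check).

-1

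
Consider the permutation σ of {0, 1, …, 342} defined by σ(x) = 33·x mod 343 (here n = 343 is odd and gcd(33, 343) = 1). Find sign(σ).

-1

Orbit of 170 under x↦33x: [170, 122, 253, 117, 88, 160, 135]… (length divides ord_343(33)).
4 cycles of lengths [294, 42, 6, 1].
n − c = 343 − 4 = 339; sign = (−1)^339 = -1.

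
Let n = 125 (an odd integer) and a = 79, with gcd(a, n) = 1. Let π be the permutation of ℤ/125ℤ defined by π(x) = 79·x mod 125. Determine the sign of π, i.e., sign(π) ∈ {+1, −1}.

+1

Trace 116: π^k(116) = [116, 39, 81, 24, 21, 34, 61] for k=0..6.
7 cycles of lengths [50, 50, 10, 10, 2, 2, 1].
7 cycles on 125: each ℓ→(−1)^(ℓ−1), product (−1)^118 = +1.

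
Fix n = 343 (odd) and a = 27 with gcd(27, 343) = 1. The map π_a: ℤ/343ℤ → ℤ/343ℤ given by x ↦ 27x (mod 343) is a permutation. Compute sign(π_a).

-1

Trace 267: π^k(267) = [267, 6, 162, 258, 106, 118, 99] for k=0..6.
π_27 has 10 disjoint cycles with lengths [98, 98, 98, 14, 14, 14, 2, 2, 2, 1] on {0,…,342}.
10 cycles on 343: each ℓ→(−1)^(ℓ−1), product (−1)^333 = -1.
Via Zolotarev, sign(π_{27}) = (27|343) = -1.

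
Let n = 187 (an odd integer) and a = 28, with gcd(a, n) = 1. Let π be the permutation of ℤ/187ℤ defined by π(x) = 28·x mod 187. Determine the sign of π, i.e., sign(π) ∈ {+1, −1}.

Trace 93: π^k(93) = [93, 173, 169, 57, 100, 182, 47] for k=0..6.
π_28 has 5 disjoint cycles with lengths [80, 80, 16, 10, 1] on {0,…,186}.
With 5 cycles on 187 points, sign = (−1)^{187−5} = +1.

+1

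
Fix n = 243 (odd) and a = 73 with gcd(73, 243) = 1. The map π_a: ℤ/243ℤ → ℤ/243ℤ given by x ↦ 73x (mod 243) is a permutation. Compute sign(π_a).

Start at x=100: 100 → 10 → 1 → 73 → 226 → 217 → 46 → … (one orbit).
Decompose π into cycles: lengths [27, 27, 27, 27, 27, 27, 9, 9, 9, 9, 9, 9, 3, 3, 3, 3, 3, 3, 1, 1, 1, 1, 1, 1, 1, 1, 1] (27 cycles, including the fixed point 0).
sign(π) = (−1)^{n − #cycles} = (−1)^{243−27} = (−1)^216 = +1.

+1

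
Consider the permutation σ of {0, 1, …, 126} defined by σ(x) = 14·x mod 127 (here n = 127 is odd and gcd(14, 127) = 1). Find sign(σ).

Orbit of 95 under x↦14x: [95, 60, 78, 76, 48, 37, 10]… (length divides ord_127(14)).
π_14 has 2 disjoint cycles with lengths [126, 1] on {0,…,126}.
2 cycles on 127: each ℓ→(−1)^(ℓ−1), product (−1)^125 = -1.
Via Zolotarev, sign(π_{14}) = (14|127) = -1.

-1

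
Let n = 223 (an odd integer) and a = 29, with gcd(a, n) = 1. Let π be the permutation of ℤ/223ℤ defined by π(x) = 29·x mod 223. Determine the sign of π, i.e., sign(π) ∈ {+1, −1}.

+1

Start at x=135: 135 → 124 → 28 → 143 → 133 → 66 → 130 → … (one orbit).
Cycle type of π: 111×2 + 1; total 3 cycles.
223 − 3 = 220 transpositions; sign(π) = (−1)^220 = +1.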